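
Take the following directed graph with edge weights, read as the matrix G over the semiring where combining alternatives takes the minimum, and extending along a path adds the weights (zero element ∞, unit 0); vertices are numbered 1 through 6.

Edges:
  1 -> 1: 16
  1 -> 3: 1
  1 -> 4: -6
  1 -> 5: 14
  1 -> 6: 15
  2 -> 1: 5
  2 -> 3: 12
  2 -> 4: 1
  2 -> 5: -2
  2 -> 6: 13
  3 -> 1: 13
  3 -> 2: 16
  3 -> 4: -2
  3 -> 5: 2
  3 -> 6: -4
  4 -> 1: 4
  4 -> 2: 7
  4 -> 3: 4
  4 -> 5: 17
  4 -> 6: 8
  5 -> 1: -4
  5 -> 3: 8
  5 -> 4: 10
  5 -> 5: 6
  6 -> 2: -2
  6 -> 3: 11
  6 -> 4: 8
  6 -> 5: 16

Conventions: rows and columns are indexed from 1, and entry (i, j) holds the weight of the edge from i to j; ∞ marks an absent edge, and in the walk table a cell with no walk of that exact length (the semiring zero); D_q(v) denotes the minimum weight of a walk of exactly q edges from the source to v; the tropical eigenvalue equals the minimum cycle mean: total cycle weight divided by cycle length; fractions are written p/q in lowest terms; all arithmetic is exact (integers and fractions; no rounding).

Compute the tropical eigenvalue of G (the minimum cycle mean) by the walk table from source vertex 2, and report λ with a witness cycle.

q=0: [∞, 0, ∞, ∞, ∞, ∞]
q=1: [5, ∞, 12, 1, -2, 13]
q=2: [-6, 8, 5, -1, 4, 8]
q=3: [0, 6, -5, -12, 6, 1]
q=4: [-8, -5, -8, -7, -3, -9]
q=5: [-7, -11, -7, -14, -7, -12]
q=6: [-11, -14, -10, -13, -13, -11]
Optimal cycle mean attained by: cycle 1->4->3->6->2->5->1, total (-6) + 4 + (-4) + (-2) + (-2) + (-4), length 6.
Answer: λ = -7/3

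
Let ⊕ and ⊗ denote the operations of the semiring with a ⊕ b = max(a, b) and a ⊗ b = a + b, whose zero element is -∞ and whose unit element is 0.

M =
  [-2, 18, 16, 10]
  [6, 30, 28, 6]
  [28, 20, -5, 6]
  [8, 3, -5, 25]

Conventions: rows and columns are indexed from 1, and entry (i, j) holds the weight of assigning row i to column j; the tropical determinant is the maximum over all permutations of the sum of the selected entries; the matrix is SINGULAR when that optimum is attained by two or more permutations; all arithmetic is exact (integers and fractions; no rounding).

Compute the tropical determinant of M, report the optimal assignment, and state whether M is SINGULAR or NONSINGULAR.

σ = (1, 2, 3, 4): (-2) + 30 + (-5) + 25 = 48
σ = (1, 2, 4, 3): (-2) + 30 + 6 + (-5) = 29
σ = (1, 3, 2, 4): (-2) + 28 + 20 + 25 = 71
σ = (1, 3, 4, 2): (-2) + 28 + 6 + 3 = 35
σ = (1, 4, 2, 3): (-2) + 6 + 20 + (-5) = 19
σ = (1, 4, 3, 2): (-2) + 6 + (-5) + 3 = 2
σ = (2, 1, 3, 4): 18 + 6 + (-5) + 25 = 44
σ = (2, 1, 4, 3): 18 + 6 + 6 + (-5) = 25
σ = (2, 3, 1, 4): 18 + 28 + 28 + 25 = 99
σ = (2, 3, 4, 1): 18 + 28 + 6 + 8 = 60
σ = (2, 4, 1, 3): 18 + 6 + 28 + (-5) = 47
σ = (2, 4, 3, 1): 18 + 6 + (-5) + 8 = 27
σ = (3, 1, 2, 4): 16 + 6 + 20 + 25 = 67
σ = (3, 1, 4, 2): 16 + 6 + 6 + 3 = 31
σ = (3, 2, 1, 4): 16 + 30 + 28 + 25 = 99
σ = (3, 2, 4, 1): 16 + 30 + 6 + 8 = 60
σ = (3, 4, 1, 2): 16 + 6 + 28 + 3 = 53
σ = (3, 4, 2, 1): 16 + 6 + 20 + 8 = 50
σ = (4, 1, 2, 3): 10 + 6 + 20 + (-5) = 31
σ = (4, 1, 3, 2): 10 + 6 + (-5) + 3 = 14
σ = (4, 2, 1, 3): 10 + 30 + 28 + (-5) = 63
σ = (4, 2, 3, 1): 10 + 30 + (-5) + 8 = 43
σ = (4, 3, 1, 2): 10 + 28 + 28 + 3 = 69
σ = (4, 3, 2, 1): 10 + 28 + 20 + 8 = 66
Optimal value attained by: σ = (2, 3, 1, 4).
Answer: det⊕(M) = 99; verdict: SINGULAR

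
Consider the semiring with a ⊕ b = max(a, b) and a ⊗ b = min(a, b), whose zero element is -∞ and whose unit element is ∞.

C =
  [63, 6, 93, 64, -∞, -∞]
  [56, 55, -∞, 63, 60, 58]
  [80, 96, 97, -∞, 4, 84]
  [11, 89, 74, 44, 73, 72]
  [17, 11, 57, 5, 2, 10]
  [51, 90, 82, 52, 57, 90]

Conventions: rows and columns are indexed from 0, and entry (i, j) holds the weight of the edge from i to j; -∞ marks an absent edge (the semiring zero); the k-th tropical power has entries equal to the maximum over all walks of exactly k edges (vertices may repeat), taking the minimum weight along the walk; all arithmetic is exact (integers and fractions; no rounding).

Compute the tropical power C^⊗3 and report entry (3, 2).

C^⊗2:
  [80, 93, 93, 63, 64, 84]
  [56, 63, 63, 56, 63, 63]
  [80, 96, 97, 64, 60, 84]
  [74, 74, 74, 63, 60, 74]
  [57, 57, 57, 17, 11, 57]
  [80, 90, 82, 63, 60, 90]
C^⊗3:
  [80, 93, 93, 64, 63, 84]
  [63, 63, 63, 63, 60, 63]
  [80, 96, 97, 64, 64, 84]
  [74, 74, 74, 64, 63, 74]
  [57, 57, 57, 57, 57, 57]
  [80, 90, 82, 64, 63, 90]
Key observation: the optimum is the walk 3->2->2->2, with weight 74 min 97 min 97 = 74.
Optimal value attained by: walk 3->2->2->2.
Answer: (C^⊗3)[3][2] = 74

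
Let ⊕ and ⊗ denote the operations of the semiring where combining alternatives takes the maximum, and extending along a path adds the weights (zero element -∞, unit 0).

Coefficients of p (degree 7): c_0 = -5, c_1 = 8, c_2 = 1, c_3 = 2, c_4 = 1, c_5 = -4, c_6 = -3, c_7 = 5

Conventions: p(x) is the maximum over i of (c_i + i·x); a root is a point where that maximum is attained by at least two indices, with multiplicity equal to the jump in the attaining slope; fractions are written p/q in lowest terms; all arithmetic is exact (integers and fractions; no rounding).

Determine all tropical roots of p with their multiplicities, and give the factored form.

hull edge (i=0, c=-5) to (i=1, c=8): slope 13, span 1
hull edge (i=1, c=8) to (i=7, c=5): slope -1/2, span 6
Factored form: p(x) = 5 ⊗ (x ⊕ (-13)) ⊗ (x ⊕ 1/2) ⊗ (x ⊕ 1/2) ⊗ (x ⊕ 1/2) ⊗ (x ⊕ 1/2) ⊗ (x ⊕ 1/2) ⊗ (x ⊕ 1/2)
Answer: roots = -13 (mult 1), 1/2 (mult 6)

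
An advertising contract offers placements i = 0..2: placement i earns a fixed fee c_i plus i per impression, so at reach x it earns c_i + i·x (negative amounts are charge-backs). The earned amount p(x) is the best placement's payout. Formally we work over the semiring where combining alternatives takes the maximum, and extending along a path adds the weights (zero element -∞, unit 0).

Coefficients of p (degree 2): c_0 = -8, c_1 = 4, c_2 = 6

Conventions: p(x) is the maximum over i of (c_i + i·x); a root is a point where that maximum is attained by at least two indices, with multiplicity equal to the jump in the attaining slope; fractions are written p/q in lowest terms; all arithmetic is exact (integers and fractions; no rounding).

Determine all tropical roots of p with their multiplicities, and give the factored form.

hull edge (i=0, c=-8) to (i=1, c=4): slope 12, span 1
hull edge (i=1, c=4) to (i=2, c=6): slope 2, span 1
Factored form: p(x) = 6 ⊗ (x ⊕ (-12)) ⊗ (x ⊕ (-2))
Answer: roots = -12 (mult 1), -2 (mult 1)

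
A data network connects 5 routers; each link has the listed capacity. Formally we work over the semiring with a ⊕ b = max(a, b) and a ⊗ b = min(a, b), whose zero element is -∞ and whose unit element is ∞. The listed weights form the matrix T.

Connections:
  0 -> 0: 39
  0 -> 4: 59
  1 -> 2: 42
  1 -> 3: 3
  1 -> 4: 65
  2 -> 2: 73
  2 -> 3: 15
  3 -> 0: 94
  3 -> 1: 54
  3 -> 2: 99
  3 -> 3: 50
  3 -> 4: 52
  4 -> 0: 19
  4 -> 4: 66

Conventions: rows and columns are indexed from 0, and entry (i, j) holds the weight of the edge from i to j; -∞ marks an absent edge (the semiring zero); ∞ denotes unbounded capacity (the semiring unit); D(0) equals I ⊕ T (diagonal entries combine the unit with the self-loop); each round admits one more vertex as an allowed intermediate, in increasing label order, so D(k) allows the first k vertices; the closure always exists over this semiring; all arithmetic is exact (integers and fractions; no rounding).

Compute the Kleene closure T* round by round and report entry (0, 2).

D(0):
  [∞, -∞, -∞, -∞, 59]
  [-∞, ∞, 42, 3, 65]
  [-∞, -∞, ∞, 15, -∞]
  [94, 54, 99, ∞, 52]
  [19, -∞, -∞, -∞, ∞]
D(1):
  [∞, -∞, -∞, -∞, 59]
  [-∞, ∞, 42, 3, 65]
  [-∞, -∞, ∞, 15, -∞]
  [94, 54, 99, ∞, 59]
  [19, -∞, -∞, -∞, ∞]
D(2):
  [∞, -∞, -∞, -∞, 59]
  [-∞, ∞, 42, 3, 65]
  [-∞, -∞, ∞, 15, -∞]
  [94, 54, 99, ∞, 59]
  [19, -∞, -∞, -∞, ∞]
D(3):
  [∞, -∞, -∞, -∞, 59]
  [-∞, ∞, 42, 15, 65]
  [-∞, -∞, ∞, 15, -∞]
  [94, 54, 99, ∞, 59]
  [19, -∞, -∞, -∞, ∞]
D(4):
  [∞, -∞, -∞, -∞, 59]
  [15, ∞, 42, 15, 65]
  [15, 15, ∞, 15, 15]
  [94, 54, 99, ∞, 59]
  [19, -∞, -∞, -∞, ∞]
D(5):
  [∞, -∞, -∞, -∞, 59]
  [19, ∞, 42, 15, 65]
  [15, 15, ∞, 15, 15]
  [94, 54, 99, ∞, 59]
  [19, -∞, -∞, -∞, ∞]
Answer: T*[0][2] = -∞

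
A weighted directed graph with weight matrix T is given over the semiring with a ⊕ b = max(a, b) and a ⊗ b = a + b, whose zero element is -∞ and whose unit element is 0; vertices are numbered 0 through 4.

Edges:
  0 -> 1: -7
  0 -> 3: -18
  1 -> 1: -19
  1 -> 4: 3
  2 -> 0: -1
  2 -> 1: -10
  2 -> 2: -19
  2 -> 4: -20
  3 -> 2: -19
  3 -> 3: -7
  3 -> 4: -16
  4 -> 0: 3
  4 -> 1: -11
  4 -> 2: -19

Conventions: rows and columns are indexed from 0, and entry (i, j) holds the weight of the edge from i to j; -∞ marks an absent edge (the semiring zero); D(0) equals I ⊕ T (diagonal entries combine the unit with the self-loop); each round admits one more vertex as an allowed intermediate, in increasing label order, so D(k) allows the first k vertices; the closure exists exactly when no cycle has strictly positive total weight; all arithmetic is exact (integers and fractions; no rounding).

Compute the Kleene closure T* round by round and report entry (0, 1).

D(0):
  [0, -7, -∞, -18, -∞]
  [-∞, 0, -∞, -∞, 3]
  [-1, -10, 0, -∞, -20]
  [-∞, -∞, -19, 0, -16]
  [3, -11, -19, -∞, 0]
D(1):
  [0, -7, -∞, -18, -∞]
  [-∞, 0, -∞, -∞, 3]
  [-1, -8, 0, -19, -20]
  [-∞, -∞, -19, 0, -16]
  [3, -4, -19, -15, 0]
D(2):
  [0, -7, -∞, -18, -4]
  [-∞, 0, -∞, -∞, 3]
  [-1, -8, 0, -19, -5]
  [-∞, -∞, -19, 0, -16]
  [3, -4, -19, -15, 0]
D(3):
  [0, -7, -∞, -18, -4]
  [-∞, 0, -∞, -∞, 3]
  [-1, -8, 0, -19, -5]
  [-20, -27, -19, 0, -16]
  [3, -4, -19, -15, 0]
D(4):
  [0, -7, -37, -18, -4]
  [-∞, 0, -∞, -∞, 3]
  [-1, -8, 0, -19, -5]
  [-20, -27, -19, 0, -16]
  [3, -4, -19, -15, 0]
D(5):
  [0, -7, -23, -18, -4]
  [6, 0, -16, -12, 3]
  [-1, -8, 0, -19, -5]
  [-13, -20, -19, 0, -16]
  [3, -4, -19, -15, 0]
Answer: T*[0][1] = -7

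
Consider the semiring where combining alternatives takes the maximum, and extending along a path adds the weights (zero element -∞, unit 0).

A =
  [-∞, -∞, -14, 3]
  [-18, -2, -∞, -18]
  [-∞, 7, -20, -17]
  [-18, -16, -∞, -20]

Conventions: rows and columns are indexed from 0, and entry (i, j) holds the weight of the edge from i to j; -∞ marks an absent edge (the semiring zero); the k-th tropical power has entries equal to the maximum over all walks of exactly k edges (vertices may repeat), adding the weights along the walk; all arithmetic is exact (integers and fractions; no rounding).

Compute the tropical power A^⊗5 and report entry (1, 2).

A^⊗2:
  [-15, -7, -34, -17]
  [-20, -4, -32, -15]
  [-11, 5, -40, -11]
  [-34, -18, -32, -15]
A^⊗3:
  [-25, -9, -29, -12]
  [-22, -6, -34, -17]
  [-13, 3, -25, -8]
  [-33, -20, -48, -31]
A^⊗4:
  [-27, -11, -39, -22]
  [-24, -8, -36, -19]
  [-15, 1, -27, -10]
  [-38, -22, -47, -30]
A^⊗5:
  [-29, -13, -41, -24]
  [-26, -10, -38, -21]
  [-17, -1, -29, -12]
  [-40, -24, -52, -35]
Key observation: the optimum is the walk 1->1->1->1->0->2, with weight (-2) + (-2) + (-2) + (-18) + (-14) = -38.
Optimal value attained by: walk 1->1->1->1->0->2.
Answer: (A^⊗5)[1][2] = -38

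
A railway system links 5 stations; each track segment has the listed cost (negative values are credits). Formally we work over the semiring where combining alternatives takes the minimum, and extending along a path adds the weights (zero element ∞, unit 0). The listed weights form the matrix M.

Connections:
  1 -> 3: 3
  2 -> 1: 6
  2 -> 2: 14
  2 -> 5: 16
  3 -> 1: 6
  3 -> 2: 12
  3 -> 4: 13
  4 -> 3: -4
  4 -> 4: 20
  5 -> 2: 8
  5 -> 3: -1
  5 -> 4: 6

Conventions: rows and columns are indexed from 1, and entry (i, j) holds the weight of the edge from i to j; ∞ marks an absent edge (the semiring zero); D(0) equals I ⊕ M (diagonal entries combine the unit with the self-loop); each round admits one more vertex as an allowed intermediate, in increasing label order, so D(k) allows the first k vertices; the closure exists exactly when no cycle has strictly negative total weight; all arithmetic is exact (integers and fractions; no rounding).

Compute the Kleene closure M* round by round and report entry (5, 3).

D(0):
  [0, ∞, 3, ∞, ∞]
  [6, 0, ∞, ∞, 16]
  [6, 12, 0, 13, ∞]
  [∞, ∞, -4, 0, ∞]
  [∞, 8, -1, 6, 0]
D(1):
  [0, ∞, 3, ∞, ∞]
  [6, 0, 9, ∞, 16]
  [6, 12, 0, 13, ∞]
  [∞, ∞, -4, 0, ∞]
  [∞, 8, -1, 6, 0]
D(2):
  [0, ∞, 3, ∞, ∞]
  [6, 0, 9, ∞, 16]
  [6, 12, 0, 13, 28]
  [∞, ∞, -4, 0, ∞]
  [14, 8, -1, 6, 0]
D(3):
  [0, 15, 3, 16, 31]
  [6, 0, 9, 22, 16]
  [6, 12, 0, 13, 28]
  [2, 8, -4, 0, 24]
  [5, 8, -1, 6, 0]
D(4):
  [0, 15, 3, 16, 31]
  [6, 0, 9, 22, 16]
  [6, 12, 0, 13, 28]
  [2, 8, -4, 0, 24]
  [5, 8, -1, 6, 0]
D(5):
  [0, 15, 3, 16, 31]
  [6, 0, 9, 22, 16]
  [6, 12, 0, 13, 28]
  [2, 8, -4, 0, 24]
  [5, 8, -1, 6, 0]
Answer: M*[5][3] = -1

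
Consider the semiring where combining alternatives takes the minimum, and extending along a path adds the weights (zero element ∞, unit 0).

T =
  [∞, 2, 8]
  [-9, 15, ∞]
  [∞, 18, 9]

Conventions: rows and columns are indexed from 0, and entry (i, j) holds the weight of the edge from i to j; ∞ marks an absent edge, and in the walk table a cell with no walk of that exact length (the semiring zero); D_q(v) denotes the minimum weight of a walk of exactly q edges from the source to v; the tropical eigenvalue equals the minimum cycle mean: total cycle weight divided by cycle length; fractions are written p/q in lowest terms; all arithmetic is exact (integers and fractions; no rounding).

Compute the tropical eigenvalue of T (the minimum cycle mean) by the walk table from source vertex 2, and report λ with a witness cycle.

q=0: [∞, ∞, 0]
q=1: [∞, 18, 9]
q=2: [9, 27, 18]
q=3: [18, 11, 17]
Optimal cycle mean attained by: cycle 0->1->0, total 2 + (-9), length 2.
Answer: λ = -7/2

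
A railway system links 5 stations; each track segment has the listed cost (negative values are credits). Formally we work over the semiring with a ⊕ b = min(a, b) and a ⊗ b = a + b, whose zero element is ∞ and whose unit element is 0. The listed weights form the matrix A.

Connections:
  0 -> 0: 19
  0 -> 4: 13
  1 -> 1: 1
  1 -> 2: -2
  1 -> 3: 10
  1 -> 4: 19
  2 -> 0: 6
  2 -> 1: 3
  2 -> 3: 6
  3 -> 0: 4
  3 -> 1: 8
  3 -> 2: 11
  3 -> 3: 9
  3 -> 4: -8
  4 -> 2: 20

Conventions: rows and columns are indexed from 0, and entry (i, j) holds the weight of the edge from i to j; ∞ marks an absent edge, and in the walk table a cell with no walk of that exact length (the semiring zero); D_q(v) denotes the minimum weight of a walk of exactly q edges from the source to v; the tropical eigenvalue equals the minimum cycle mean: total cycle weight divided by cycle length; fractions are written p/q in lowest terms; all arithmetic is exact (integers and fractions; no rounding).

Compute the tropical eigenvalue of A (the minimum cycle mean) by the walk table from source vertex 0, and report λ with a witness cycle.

q=0: [0, ∞, ∞, ∞, ∞]
q=1: [19, ∞, ∞, ∞, 13]
q=2: [38, ∞, 33, ∞, 32]
q=3: [39, 36, 52, 39, 51]
q=4: [43, 37, 34, 46, 31]
q=5: [40, 37, 35, 40, 38]
Optimal cycle mean attained by: cycle 1->2->1, total (-2) + 3, length 2.
Answer: λ = 1/2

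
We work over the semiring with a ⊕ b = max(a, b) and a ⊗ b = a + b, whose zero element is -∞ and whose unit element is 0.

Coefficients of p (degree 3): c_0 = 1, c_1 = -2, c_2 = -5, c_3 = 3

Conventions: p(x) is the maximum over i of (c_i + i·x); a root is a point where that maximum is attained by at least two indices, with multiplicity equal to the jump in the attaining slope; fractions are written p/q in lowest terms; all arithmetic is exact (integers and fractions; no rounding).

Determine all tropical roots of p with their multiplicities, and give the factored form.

hull edge (i=0, c=1) to (i=3, c=3): slope 2/3, span 3
Factored form: p(x) = 3 ⊗ (x ⊕ (-2/3)) ⊗ (x ⊕ (-2/3)) ⊗ (x ⊕ (-2/3))
Answer: roots = -2/3 (mult 3)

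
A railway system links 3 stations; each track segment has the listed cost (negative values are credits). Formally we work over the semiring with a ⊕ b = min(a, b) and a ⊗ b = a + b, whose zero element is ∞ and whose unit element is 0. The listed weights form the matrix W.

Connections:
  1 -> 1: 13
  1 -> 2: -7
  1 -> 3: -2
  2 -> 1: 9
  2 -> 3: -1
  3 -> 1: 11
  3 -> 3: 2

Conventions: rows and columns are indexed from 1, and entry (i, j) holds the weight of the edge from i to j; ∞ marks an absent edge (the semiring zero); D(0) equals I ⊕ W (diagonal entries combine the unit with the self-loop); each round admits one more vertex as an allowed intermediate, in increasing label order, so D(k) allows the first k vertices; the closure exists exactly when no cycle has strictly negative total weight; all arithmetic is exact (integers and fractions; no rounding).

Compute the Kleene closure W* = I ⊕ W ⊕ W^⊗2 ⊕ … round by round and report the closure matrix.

D(0):
  [0, -7, -2]
  [9, 0, -1]
  [11, ∞, 0]
D(1):
  [0, -7, -2]
  [9, 0, -1]
  [11, 4, 0]
D(2):
  [0, -7, -8]
  [9, 0, -1]
  [11, 4, 0]
D(3):
  [0, -7, -8]
  [9, 0, -1]
  [11, 4, 0]
Answer: W* = [[0, -7, -8], [9, 0, -1], [11, 4, 0]]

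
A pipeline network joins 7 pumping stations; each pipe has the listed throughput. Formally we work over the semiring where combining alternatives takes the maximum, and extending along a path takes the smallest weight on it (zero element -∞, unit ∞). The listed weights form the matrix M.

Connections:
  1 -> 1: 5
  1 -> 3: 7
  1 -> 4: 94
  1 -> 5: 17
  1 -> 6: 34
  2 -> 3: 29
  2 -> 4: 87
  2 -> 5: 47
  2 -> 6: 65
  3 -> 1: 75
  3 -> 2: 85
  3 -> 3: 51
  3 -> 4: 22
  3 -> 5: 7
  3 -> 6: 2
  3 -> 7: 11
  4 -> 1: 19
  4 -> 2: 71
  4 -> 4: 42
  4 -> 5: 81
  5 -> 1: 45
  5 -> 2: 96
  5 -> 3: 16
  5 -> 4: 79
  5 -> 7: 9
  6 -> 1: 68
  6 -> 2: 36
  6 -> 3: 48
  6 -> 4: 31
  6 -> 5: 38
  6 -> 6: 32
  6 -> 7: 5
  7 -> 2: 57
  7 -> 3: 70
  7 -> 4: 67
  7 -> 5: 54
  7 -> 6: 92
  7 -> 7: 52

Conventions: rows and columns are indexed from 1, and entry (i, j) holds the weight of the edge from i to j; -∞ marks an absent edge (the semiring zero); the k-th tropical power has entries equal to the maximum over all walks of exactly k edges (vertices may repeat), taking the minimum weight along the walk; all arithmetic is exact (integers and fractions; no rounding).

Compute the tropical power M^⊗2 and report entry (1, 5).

M^⊗2:
  [34, 71, 34, 42, 81, 32, 9]
  [65, 71, 48, 47, 81, 32, 11]
  [51, 51, 51, 85, 47, 65, 11]
  [45, 81, 29, 79, 47, 65, 9]
  [19, 71, 29, 87, 79, 65, 11]
  [48, 48, 48, 68, 36, 36, 11]
  [70, 70, 52, 57, 67, 57, 52]
Key observation: the optimum is the walk 1->4->5, with weight 94 min 81 = 81.
Optimal value attained by: walk 1->4->5.
Answer: (M^⊗2)[1][5] = 81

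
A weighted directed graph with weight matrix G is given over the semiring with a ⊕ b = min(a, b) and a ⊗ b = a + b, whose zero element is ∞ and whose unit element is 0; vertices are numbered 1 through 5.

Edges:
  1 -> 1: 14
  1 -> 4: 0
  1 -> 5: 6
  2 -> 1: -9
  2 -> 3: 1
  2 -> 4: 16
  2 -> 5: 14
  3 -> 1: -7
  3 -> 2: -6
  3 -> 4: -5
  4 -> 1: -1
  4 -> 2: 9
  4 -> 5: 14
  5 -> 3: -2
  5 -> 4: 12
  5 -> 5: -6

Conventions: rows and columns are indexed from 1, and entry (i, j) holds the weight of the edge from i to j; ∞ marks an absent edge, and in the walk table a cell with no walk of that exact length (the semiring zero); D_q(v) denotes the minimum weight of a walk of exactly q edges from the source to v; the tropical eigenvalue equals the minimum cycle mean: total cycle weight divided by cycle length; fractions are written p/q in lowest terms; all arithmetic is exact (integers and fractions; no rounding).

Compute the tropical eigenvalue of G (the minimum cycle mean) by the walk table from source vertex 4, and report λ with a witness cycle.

q=0: [∞, ∞, ∞, 0, ∞]
q=1: [-1, 9, ∞, ∞, 14]
q=2: [0, ∞, 10, -1, 5]
q=3: [-2, 4, 3, 0, -1]
q=4: [-5, -3, -3, -2, -7]
q=5: [-12, -9, -9, -8, -13]
Optimal cycle mean attained by: cycle 5->5, total (-6), length 1.
Answer: λ = -6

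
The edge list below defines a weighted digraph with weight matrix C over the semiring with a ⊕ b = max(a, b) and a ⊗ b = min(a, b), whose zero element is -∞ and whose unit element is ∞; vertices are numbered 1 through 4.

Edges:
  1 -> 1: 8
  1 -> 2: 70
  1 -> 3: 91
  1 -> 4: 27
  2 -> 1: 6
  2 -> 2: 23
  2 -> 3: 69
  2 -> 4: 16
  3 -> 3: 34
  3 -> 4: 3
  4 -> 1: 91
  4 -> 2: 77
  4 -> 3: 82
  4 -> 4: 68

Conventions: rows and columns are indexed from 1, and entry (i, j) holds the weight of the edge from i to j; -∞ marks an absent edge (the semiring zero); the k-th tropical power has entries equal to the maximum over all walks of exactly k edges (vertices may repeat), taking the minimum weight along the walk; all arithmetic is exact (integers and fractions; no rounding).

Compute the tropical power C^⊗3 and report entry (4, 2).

C^⊗2:
  [27, 27, 69, 27]
  [16, 23, 34, 16]
  [3, 3, 34, 3]
  [68, 70, 91, 68]
C^⊗3:
  [27, 27, 34, 27]
  [16, 23, 34, 16]
  [3, 3, 34, 3]
  [68, 68, 69, 68]
Key observation: the optimum is the walk 4->4->1->2, with weight 68 min 91 min 70 = 68.
Optimal value attained by: walk 4->4->1->2.
Answer: (C^⊗3)[4][2] = 68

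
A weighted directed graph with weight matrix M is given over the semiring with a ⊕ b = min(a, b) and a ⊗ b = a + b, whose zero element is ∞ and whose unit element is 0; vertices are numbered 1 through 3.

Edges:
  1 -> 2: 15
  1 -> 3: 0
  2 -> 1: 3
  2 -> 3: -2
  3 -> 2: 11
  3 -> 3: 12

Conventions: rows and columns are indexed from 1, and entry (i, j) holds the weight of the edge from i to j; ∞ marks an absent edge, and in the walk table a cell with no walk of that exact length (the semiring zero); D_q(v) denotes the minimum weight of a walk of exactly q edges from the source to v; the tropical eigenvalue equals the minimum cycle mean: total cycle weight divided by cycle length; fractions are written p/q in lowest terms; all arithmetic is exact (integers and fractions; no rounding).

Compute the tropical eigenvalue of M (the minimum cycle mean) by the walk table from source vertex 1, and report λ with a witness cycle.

q=0: [0, ∞, ∞]
q=1: [∞, 15, 0]
q=2: [18, 11, 12]
q=3: [14, 23, 9]
Optimal cycle mean attained by: cycle 2->3->2, total (-2) + 11, length 2.
Answer: λ = 9/2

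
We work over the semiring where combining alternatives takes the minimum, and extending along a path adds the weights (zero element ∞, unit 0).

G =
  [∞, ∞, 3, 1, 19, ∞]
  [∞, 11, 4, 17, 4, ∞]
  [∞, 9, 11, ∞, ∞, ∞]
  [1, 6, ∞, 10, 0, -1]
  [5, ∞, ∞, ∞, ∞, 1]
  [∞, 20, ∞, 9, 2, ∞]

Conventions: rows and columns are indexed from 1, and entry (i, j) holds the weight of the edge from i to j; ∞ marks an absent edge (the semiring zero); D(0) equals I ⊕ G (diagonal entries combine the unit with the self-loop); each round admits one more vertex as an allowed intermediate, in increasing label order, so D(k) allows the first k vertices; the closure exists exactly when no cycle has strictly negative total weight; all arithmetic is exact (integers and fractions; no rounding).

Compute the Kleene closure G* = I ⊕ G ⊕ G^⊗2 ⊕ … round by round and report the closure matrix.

D(0):
  [0, ∞, 3, 1, 19, ∞]
  [∞, 0, 4, 17, 4, ∞]
  [∞, 9, 0, ∞, ∞, ∞]
  [1, 6, ∞, 0, 0, -1]
  [5, ∞, ∞, ∞, 0, 1]
  [∞, 20, ∞, 9, 2, 0]
D(1):
  [0, ∞, 3, 1, 19, ∞]
  [∞, 0, 4, 17, 4, ∞]
  [∞, 9, 0, ∞, ∞, ∞]
  [1, 6, 4, 0, 0, -1]
  [5, ∞, 8, 6, 0, 1]
  [∞, 20, ∞, 9, 2, 0]
D(2):
  [0, ∞, 3, 1, 19, ∞]
  [∞, 0, 4, 17, 4, ∞]
  [∞, 9, 0, 26, 13, ∞]
  [1, 6, 4, 0, 0, -1]
  [5, ∞, 8, 6, 0, 1]
  [∞, 20, 24, 9, 2, 0]
D(3):
  [0, 12, 3, 1, 16, ∞]
  [∞, 0, 4, 17, 4, ∞]
  [∞, 9, 0, 26, 13, ∞]
  [1, 6, 4, 0, 0, -1]
  [5, 17, 8, 6, 0, 1]
  [∞, 20, 24, 9, 2, 0]
D(4):
  [0, 7, 3, 1, 1, 0]
  [18, 0, 4, 17, 4, 16]
  [27, 9, 0, 26, 13, 25]
  [1, 6, 4, 0, 0, -1]
  [5, 12, 8, 6, 0, 1]
  [10, 15, 13, 9, 2, 0]
D(5):
  [0, 7, 3, 1, 1, 0]
  [9, 0, 4, 10, 4, 5]
  [18, 9, 0, 19, 13, 14]
  [1, 6, 4, 0, 0, -1]
  [5, 12, 8, 6, 0, 1]
  [7, 14, 10, 8, 2, 0]
D(6):
  [0, 7, 3, 1, 1, 0]
  [9, 0, 4, 10, 4, 5]
  [18, 9, 0, 19, 13, 14]
  [1, 6, 4, 0, 0, -1]
  [5, 12, 8, 6, 0, 1]
  [7, 14, 10, 8, 2, 0]
Answer: G* = [[0, 7, 3, 1, 1, 0], [9, 0, 4, 10, 4, 5], [18, 9, 0, 19, 13, 14], [1, 6, 4, 0, 0, -1], [5, 12, 8, 6, 0, 1], [7, 14, 10, 8, 2, 0]]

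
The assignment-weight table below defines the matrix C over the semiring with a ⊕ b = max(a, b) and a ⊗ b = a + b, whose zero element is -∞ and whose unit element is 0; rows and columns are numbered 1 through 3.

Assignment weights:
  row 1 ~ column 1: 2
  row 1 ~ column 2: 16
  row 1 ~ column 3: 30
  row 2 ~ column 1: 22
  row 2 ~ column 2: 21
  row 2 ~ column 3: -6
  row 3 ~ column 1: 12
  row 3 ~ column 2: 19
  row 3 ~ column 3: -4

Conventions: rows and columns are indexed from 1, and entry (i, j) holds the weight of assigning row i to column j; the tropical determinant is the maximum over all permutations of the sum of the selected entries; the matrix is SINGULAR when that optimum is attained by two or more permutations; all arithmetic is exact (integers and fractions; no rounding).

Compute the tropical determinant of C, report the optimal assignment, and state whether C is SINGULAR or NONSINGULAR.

σ = (1, 2, 3): 2 + 21 + (-4) = 19
σ = (1, 3, 2): 2 + (-6) + 19 = 15
σ = (2, 1, 3): 16 + 22 + (-4) = 34
σ = (2, 3, 1): 16 + (-6) + 12 = 22
σ = (3, 1, 2): 30 + 22 + 19 = 71
σ = (3, 2, 1): 30 + 21 + 12 = 63
Optimal value attained by: σ = (3, 1, 2).
Answer: det⊕(C) = 71; verdict: NONSINGULAR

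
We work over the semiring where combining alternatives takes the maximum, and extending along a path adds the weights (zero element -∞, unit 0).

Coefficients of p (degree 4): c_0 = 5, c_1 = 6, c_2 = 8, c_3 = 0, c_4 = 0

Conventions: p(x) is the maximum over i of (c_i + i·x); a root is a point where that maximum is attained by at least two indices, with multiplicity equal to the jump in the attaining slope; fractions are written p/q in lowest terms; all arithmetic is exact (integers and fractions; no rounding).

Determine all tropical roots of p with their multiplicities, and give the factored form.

hull edge (i=0, c=5) to (i=2, c=8): slope 3/2, span 2
hull edge (i=2, c=8) to (i=4, c=0): slope -4, span 2
Factored form: p(x) = 0 ⊗ (x ⊕ (-3/2)) ⊗ (x ⊕ (-3/2)) ⊗ (x ⊕ 4) ⊗ (x ⊕ 4)
Answer: roots = -3/2 (mult 2), 4 (mult 2)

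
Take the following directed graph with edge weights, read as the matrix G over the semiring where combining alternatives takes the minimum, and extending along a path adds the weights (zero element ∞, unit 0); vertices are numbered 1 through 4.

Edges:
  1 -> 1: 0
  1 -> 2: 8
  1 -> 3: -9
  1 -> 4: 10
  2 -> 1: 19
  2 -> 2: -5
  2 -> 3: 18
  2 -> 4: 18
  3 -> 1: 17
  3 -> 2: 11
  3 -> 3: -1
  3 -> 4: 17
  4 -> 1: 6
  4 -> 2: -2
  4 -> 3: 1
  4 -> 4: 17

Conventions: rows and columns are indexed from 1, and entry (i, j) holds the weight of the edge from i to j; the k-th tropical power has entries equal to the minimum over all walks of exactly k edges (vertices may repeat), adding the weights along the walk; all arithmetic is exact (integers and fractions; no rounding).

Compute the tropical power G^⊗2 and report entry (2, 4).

G^⊗2:
  [0, 2, -10, 8]
  [14, -10, 10, 13]
  [16, 6, -2, 16]
  [6, -7, -3, 16]
Key observation: the optimum is the walk 2->2->4, with weight (-5) + 18 = 13.
Optimal value attained by: walk 2->2->4.
Answer: (G^⊗2)[2][4] = 13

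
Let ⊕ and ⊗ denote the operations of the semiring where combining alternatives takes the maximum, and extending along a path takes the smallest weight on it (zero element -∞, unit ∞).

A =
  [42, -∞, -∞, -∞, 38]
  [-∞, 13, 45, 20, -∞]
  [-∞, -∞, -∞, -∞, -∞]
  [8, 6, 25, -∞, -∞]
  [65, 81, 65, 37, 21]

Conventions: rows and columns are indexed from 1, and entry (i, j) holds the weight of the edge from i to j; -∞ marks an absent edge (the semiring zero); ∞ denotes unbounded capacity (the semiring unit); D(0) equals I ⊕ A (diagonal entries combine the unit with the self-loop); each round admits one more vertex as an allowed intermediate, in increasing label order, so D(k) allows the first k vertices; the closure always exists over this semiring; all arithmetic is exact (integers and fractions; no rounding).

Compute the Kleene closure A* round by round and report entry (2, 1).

D(0):
  [∞, -∞, -∞, -∞, 38]
  [-∞, ∞, 45, 20, -∞]
  [-∞, -∞, ∞, -∞, -∞]
  [8, 6, 25, ∞, -∞]
  [65, 81, 65, 37, ∞]
D(1):
  [∞, -∞, -∞, -∞, 38]
  [-∞, ∞, 45, 20, -∞]
  [-∞, -∞, ∞, -∞, -∞]
  [8, 6, 25, ∞, 8]
  [65, 81, 65, 37, ∞]
D(2):
  [∞, -∞, -∞, -∞, 38]
  [-∞, ∞, 45, 20, -∞]
  [-∞, -∞, ∞, -∞, -∞]
  [8, 6, 25, ∞, 8]
  [65, 81, 65, 37, ∞]
D(3):
  [∞, -∞, -∞, -∞, 38]
  [-∞, ∞, 45, 20, -∞]
  [-∞, -∞, ∞, -∞, -∞]
  [8, 6, 25, ∞, 8]
  [65, 81, 65, 37, ∞]
D(4):
  [∞, -∞, -∞, -∞, 38]
  [8, ∞, 45, 20, 8]
  [-∞, -∞, ∞, -∞, -∞]
  [8, 6, 25, ∞, 8]
  [65, 81, 65, 37, ∞]
D(5):
  [∞, 38, 38, 37, 38]
  [8, ∞, 45, 20, 8]
  [-∞, -∞, ∞, -∞, -∞]
  [8, 8, 25, ∞, 8]
  [65, 81, 65, 37, ∞]
Answer: A*[2][1] = 8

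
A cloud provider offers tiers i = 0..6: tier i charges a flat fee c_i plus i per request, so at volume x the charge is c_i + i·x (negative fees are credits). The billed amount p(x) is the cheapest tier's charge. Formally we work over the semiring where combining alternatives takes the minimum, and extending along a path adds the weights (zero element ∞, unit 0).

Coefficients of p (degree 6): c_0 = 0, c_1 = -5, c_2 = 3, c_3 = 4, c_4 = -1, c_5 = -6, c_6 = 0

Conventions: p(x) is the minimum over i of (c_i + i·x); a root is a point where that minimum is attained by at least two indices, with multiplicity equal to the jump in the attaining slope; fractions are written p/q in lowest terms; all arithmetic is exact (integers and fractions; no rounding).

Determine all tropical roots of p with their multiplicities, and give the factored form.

hull edge (i=0, c=0) to (i=1, c=-5): slope -5, span 1
hull edge (i=1, c=-5) to (i=5, c=-6): slope -1/4, span 4
hull edge (i=5, c=-6) to (i=6, c=0): slope 6, span 1
Factored form: p(x) = 0 ⊗ (x ⊕ (-6)) ⊗ (x ⊕ 1/4) ⊗ (x ⊕ 1/4) ⊗ (x ⊕ 1/4) ⊗ (x ⊕ 1/4) ⊗ (x ⊕ 5)
Answer: roots = -6 (mult 1), 1/4 (mult 4), 5 (mult 1)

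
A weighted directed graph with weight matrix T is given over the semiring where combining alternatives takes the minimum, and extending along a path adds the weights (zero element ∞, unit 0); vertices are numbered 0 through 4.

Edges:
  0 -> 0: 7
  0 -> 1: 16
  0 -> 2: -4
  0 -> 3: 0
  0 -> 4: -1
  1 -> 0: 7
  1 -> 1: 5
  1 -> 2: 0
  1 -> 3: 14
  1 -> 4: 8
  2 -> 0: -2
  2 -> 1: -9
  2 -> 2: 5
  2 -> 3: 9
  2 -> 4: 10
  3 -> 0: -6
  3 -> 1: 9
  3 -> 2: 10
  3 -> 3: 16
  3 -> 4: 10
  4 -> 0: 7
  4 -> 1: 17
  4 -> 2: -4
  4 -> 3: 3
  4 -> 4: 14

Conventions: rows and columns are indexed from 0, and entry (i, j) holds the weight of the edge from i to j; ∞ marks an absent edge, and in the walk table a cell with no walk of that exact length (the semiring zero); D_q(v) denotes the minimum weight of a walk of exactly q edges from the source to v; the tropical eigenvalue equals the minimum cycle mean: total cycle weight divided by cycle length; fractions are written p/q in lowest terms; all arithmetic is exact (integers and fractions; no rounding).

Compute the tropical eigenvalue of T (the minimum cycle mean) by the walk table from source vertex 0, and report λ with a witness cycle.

q=0: [0, ∞, ∞, ∞, ∞]
q=1: [7, 16, -4, 0, -1]
q=2: [-6, -13, -5, 2, 6]
q=3: [-7, -14, -13, -6, -7]
q=4: [-15, -22, -14, -7, -8]
q=5: [-16, -23, -22, -15, -16]
Optimal cycle mean attained by: cycle 1->2->1, total 0 + (-9), length 2.
Answer: λ = -9/2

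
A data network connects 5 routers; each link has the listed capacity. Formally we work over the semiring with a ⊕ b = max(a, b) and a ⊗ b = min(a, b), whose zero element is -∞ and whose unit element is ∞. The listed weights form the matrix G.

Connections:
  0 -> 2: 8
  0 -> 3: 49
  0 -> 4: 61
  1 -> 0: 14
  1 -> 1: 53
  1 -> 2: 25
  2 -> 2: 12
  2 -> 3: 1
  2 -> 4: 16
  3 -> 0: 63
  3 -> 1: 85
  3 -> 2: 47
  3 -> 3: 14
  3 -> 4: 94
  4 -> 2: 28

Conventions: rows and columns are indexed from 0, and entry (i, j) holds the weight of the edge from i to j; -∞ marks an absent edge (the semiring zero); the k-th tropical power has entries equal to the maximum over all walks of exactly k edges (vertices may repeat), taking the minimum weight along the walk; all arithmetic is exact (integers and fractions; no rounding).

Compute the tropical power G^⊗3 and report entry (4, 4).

G^⊗2:
  [49, 49, 47, 14, 49]
  [14, 53, 25, 14, 16]
  [1, 1, 16, 1, 12]
  [14, 53, 28, 49, 61]
  [-∞, -∞, 12, 1, 16]
G^⊗3:
  [14, 49, 28, 49, 49]
  [14, 53, 25, 14, 16]
  [1, 1, 12, 1, 16]
  [49, 53, 47, 14, 49]
  [1, 1, 16, 1, 12]
Key observation: the optimum is the walk 4->2->2->4, with weight 28 min 12 min 16 = 12.
Optimal value attained by: walk 4->2->2->4.
Answer: (G^⊗3)[4][4] = 12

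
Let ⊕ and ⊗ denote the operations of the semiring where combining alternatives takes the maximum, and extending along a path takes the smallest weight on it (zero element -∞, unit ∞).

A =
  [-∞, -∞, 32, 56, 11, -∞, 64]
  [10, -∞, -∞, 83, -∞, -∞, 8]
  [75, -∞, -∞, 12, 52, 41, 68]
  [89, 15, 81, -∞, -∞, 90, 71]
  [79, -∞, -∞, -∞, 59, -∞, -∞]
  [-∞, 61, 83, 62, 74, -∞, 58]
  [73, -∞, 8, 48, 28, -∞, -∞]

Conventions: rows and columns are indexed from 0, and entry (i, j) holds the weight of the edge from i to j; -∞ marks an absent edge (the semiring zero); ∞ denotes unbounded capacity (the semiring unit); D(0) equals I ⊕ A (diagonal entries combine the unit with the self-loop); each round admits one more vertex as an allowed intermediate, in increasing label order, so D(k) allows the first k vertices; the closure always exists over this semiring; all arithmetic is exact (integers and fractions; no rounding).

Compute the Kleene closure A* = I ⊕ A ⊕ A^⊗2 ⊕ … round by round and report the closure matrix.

D(0):
  [∞, -∞, 32, 56, 11, -∞, 64]
  [10, ∞, -∞, 83, -∞, -∞, 8]
  [75, -∞, ∞, 12, 52, 41, 68]
  [89, 15, 81, ∞, -∞, 90, 71]
  [79, -∞, -∞, -∞, ∞, -∞, -∞]
  [-∞, 61, 83, 62, 74, ∞, 58]
  [73, -∞, 8, 48, 28, -∞, ∞]
D(1):
  [∞, -∞, 32, 56, 11, -∞, 64]
  [10, ∞, 10, 83, 10, -∞, 10]
  [75, -∞, ∞, 56, 52, 41, 68]
  [89, 15, 81, ∞, 11, 90, 71]
  [79, -∞, 32, 56, ∞, -∞, 64]
  [-∞, 61, 83, 62, 74, ∞, 58]
  [73, -∞, 32, 56, 28, -∞, ∞]
D(2):
  [∞, -∞, 32, 56, 11, -∞, 64]
  [10, ∞, 10, 83, 10, -∞, 10]
  [75, -∞, ∞, 56, 52, 41, 68]
  [89, 15, 81, ∞, 11, 90, 71]
  [79, -∞, 32, 56, ∞, -∞, 64]
  [10, 61, 83, 62, 74, ∞, 58]
  [73, -∞, 32, 56, 28, -∞, ∞]
D(3):
  [∞, -∞, 32, 56, 32, 32, 64]
  [10, ∞, 10, 83, 10, 10, 10]
  [75, -∞, ∞, 56, 52, 41, 68]
  [89, 15, 81, ∞, 52, 90, 71]
  [79, -∞, 32, 56, ∞, 32, 64]
  [75, 61, 83, 62, 74, ∞, 68]
  [73, -∞, 32, 56, 32, 32, ∞]
D(4):
  [∞, 15, 56, 56, 52, 56, 64]
  [83, ∞, 81, 83, 52, 83, 71]
  [75, 15, ∞, 56, 52, 56, 68]
  [89, 15, 81, ∞, 52, 90, 71]
  [79, 15, 56, 56, ∞, 56, 64]
  [75, 61, 83, 62, 74, ∞, 68]
  [73, 15, 56, 56, 52, 56, ∞]
D(5):
  [∞, 15, 56, 56, 52, 56, 64]
  [83, ∞, 81, 83, 52, 83, 71]
  [75, 15, ∞, 56, 52, 56, 68]
  [89, 15, 81, ∞, 52, 90, 71]
  [79, 15, 56, 56, ∞, 56, 64]
  [75, 61, 83, 62, 74, ∞, 68]
  [73, 15, 56, 56, 52, 56, ∞]
D(6):
  [∞, 56, 56, 56, 56, 56, 64]
  [83, ∞, 83, 83, 74, 83, 71]
  [75, 56, ∞, 56, 56, 56, 68]
  [89, 61, 83, ∞, 74, 90, 71]
  [79, 56, 56, 56, ∞, 56, 64]
  [75, 61, 83, 62, 74, ∞, 68]
  [73, 56, 56, 56, 56, 56, ∞]
D(7):
  [∞, 56, 56, 56, 56, 56, 64]
  [83, ∞, 83, 83, 74, 83, 71]
  [75, 56, ∞, 56, 56, 56, 68]
  [89, 61, 83, ∞, 74, 90, 71]
  [79, 56, 56, 56, ∞, 56, 64]
  [75, 61, 83, 62, 74, ∞, 68]
  [73, 56, 56, 56, 56, 56, ∞]
Answer: A* = [[∞, 56, 56, 56, 56, 56, 64], [83, ∞, 83, 83, 74, 83, 71], [75, 56, ∞, 56, 56, 56, 68], [89, 61, 83, ∞, 74, 90, 71], [79, 56, 56, 56, ∞, 56, 64], [75, 61, 83, 62, 74, ∞, 68], [73, 56, 56, 56, 56, 56, ∞]]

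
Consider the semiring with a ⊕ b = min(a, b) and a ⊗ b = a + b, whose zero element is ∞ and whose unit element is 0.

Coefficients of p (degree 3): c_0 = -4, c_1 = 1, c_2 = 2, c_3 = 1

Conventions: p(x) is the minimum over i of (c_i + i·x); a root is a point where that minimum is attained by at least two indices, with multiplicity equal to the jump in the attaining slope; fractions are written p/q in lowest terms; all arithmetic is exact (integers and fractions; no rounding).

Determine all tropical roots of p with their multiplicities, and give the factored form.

hull edge (i=0, c=-4) to (i=3, c=1): slope 5/3, span 3
Factored form: p(x) = 1 ⊗ (x ⊕ (-5/3)) ⊗ (x ⊕ (-5/3)) ⊗ (x ⊕ (-5/3))
Answer: roots = -5/3 (mult 3)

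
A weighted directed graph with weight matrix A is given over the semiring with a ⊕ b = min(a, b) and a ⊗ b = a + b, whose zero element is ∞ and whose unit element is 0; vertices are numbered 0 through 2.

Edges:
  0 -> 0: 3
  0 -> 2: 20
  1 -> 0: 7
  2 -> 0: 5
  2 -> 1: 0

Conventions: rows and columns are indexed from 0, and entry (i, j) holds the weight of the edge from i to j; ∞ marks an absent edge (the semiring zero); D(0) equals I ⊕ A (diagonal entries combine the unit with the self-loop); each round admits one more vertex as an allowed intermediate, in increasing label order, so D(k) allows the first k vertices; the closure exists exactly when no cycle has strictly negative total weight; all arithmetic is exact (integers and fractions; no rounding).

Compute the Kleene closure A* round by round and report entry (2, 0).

D(0):
  [0, ∞, 20]
  [7, 0, ∞]
  [5, 0, 0]
D(1):
  [0, ∞, 20]
  [7, 0, 27]
  [5, 0, 0]
D(2):
  [0, ∞, 20]
  [7, 0, 27]
  [5, 0, 0]
D(3):
  [0, 20, 20]
  [7, 0, 27]
  [5, 0, 0]
Answer: A*[2][0] = 5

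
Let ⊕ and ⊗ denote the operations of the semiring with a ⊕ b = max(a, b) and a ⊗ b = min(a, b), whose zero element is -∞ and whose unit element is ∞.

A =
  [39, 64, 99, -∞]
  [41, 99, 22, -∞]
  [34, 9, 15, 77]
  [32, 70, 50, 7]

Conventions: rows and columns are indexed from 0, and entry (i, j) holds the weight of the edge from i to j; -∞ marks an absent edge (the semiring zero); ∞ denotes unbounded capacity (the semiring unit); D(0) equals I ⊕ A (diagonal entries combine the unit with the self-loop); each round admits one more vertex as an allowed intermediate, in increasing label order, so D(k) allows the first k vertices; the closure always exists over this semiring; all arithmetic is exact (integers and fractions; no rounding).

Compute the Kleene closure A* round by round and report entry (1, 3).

D(0):
  [∞, 64, 99, -∞]
  [41, ∞, 22, -∞]
  [34, 9, ∞, 77]
  [32, 70, 50, ∞]
D(1):
  [∞, 64, 99, -∞]
  [41, ∞, 41, -∞]
  [34, 34, ∞, 77]
  [32, 70, 50, ∞]
D(2):
  [∞, 64, 99, -∞]
  [41, ∞, 41, -∞]
  [34, 34, ∞, 77]
  [41, 70, 50, ∞]
D(3):
  [∞, 64, 99, 77]
  [41, ∞, 41, 41]
  [34, 34, ∞, 77]
  [41, 70, 50, ∞]
D(4):
  [∞, 70, 99, 77]
  [41, ∞, 41, 41]
  [41, 70, ∞, 77]
  [41, 70, 50, ∞]
Answer: A*[1][3] = 41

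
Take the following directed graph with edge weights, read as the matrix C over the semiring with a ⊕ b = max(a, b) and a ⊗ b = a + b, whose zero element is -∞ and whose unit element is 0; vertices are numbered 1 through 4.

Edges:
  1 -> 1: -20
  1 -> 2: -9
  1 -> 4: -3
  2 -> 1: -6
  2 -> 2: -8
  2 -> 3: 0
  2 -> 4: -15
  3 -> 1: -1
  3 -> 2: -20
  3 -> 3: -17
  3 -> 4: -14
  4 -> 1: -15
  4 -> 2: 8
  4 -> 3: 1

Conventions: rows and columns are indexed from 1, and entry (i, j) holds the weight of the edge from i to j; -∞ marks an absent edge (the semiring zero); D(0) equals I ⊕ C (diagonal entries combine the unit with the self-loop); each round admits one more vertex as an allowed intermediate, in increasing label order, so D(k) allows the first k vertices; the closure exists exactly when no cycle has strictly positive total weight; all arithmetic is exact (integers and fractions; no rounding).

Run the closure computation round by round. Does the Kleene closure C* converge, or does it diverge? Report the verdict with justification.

D(0):
  [0, -9, -∞, -3]
  [-6, 0, 0, -15]
  [-1, -20, 0, -14]
  [-15, 8, 1, 0]
D(1):
  [0, -9, -∞, -3]
  [-6, 0, 0, -9]
  [-1, -10, 0, -4]
  [-15, 8, 1, 0]
D(2):
  [0, -9, -9, -3]
  [-6, 0, 0, -9]
  [-1, -10, 0, -4]
  [2, 8, 8, 0]
Detection: at round 3, diagonal entry (4, 4) turns strictly positive.
Key observation: the cycle 4->2->3->1->4 has total weight 8 + 0 + (-1) + (-3), which is strictly positive.
Answer: DIVERGES — positive cycle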